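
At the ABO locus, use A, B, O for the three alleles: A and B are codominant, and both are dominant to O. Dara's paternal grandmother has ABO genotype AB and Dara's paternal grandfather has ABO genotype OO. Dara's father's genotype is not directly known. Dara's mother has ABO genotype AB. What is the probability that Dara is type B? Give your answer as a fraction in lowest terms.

Dara's father's ABO genotype from AB × OO: 1/2 AO, 1/2 BO.
Crossing each possibility with the mother AB and summing P(type B): 1/2·1/4 + 1/2·1/2 = 3/8.

3/8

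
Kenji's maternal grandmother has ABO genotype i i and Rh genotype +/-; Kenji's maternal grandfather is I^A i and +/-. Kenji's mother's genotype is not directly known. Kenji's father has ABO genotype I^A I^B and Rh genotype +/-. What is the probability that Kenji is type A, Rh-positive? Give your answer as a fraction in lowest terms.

Kenji's mother's ABO genotype from i i × I^A i: 1/2 I^A i, 1/2 i i.
Crossing each possibility with the father I^A I^B and summing P(type A): 1/2·1/2 + 1/2·1/2 = 1/2.
Similarly for Rh via the mother's Rh distribution: P(Rh+) = 3/4.
Independent loci: 1/2 × 3/4 = 3/8.

3/8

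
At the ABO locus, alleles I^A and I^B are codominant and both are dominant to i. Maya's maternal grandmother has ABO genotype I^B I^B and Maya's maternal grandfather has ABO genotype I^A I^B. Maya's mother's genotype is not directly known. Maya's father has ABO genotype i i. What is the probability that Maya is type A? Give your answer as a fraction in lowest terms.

1/4

Maya's mother's ABO genotype from I^B I^B × I^A I^B: 1/2 I^A I^B, 1/2 I^B I^B.
Crossing each possibility with the father i i and summing P(type A): 1/2·1/2 + 1/2·0 = 1/4.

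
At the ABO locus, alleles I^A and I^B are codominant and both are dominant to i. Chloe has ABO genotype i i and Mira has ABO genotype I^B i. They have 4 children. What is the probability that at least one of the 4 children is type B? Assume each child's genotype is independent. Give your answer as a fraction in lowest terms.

15/16

ABO cross i i × I^B i → 1/2 O, 1/2 B.
So P(type B) = 1/2 per child.
P(none) = (1/2)^4 = 1/16; P(at least one) = 1 − 1/16 = 15/16.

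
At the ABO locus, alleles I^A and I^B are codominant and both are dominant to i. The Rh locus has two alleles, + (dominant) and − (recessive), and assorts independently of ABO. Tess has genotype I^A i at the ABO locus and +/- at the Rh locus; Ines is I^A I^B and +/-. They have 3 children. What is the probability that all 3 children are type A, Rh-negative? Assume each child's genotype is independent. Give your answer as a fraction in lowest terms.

1/512

ABO cross I^A i × I^A I^B → 1/2 A, 1/4 B, 1/4 AB.
Rh cross +/- × +/- → 3/4 Rh+, 1/4 Rh-; so P(type A, Rh-negative) = 1/2 × 1/4 = 1/8 per child.
All 3 independent: (1/8)^3 = 1/512.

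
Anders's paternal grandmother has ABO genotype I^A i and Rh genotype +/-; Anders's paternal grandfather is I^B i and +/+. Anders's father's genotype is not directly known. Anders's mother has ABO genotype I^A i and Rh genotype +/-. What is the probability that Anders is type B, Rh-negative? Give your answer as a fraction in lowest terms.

Anders's father's ABO genotype from I^A i × I^B i: 1/4 I^A I^B, 1/4 I^A i, 1/4 I^B i, 1/4 i i.
Crossing each possibility with the mother I^A i and summing P(type B): 1/4·1/4 + 1/4·0 + 1/4·1/4 + 1/4·0 = 1/8.
Similarly for Rh via the father's Rh distribution: P(Rh-) = 1/8.
Independent loci: 1/8 × 1/8 = 1/64.

1/64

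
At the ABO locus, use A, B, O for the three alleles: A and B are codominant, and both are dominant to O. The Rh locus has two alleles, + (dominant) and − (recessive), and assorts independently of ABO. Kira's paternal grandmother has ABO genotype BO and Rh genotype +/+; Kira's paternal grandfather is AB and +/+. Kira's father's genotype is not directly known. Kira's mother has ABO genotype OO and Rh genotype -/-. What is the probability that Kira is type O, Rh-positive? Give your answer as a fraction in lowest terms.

Kira's father's ABO genotype from BO × AB: 1/4 AB, 1/4 AO, 1/4 BB, 1/4 BO.
Crossing each possibility with the mother OO and summing P(type O): 1/4·0 + 1/4·1/2 + 1/4·0 + 1/4·1/2 = 1/4.
Similarly for Rh via the father's Rh distribution: P(Rh+) = 1.
Independent loci: 1/4 × 1 = 1/4.

1/4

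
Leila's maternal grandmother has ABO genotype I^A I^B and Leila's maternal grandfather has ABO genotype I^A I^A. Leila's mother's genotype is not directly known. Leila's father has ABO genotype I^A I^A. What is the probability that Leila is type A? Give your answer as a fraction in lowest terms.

3/4

Leila's mother's ABO genotype from I^A I^B × I^A I^A: 1/2 I^A I^A, 1/2 I^A I^B.
Crossing each possibility with the father I^A I^A and summing P(type A): 1/2·1 + 1/2·1/2 = 3/4.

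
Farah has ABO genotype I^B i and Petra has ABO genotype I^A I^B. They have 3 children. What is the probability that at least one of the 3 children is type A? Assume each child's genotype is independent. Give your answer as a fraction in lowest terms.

ABO cross I^B i × I^A I^B → 1/4 A, 1/2 B, 1/4 AB.
So P(type A) = 1/4 per child.
P(none) = (3/4)^3 = 27/64; P(at least one) = 1 − 27/64 = 37/64.

37/64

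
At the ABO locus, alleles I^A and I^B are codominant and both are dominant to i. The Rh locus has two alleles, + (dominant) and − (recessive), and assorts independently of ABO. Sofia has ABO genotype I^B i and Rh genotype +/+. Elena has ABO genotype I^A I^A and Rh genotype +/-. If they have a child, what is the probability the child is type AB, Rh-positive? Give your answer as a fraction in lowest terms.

1/2

ABO cross I^B i × I^A I^A → offspring phenotypes: 1/2 A, 1/2 AB.
Rh cross +/+ × +/- → 1 Rh+.
Independent loci: P(type AB, Rh-positive) = 1/2 × 1 = 1/2.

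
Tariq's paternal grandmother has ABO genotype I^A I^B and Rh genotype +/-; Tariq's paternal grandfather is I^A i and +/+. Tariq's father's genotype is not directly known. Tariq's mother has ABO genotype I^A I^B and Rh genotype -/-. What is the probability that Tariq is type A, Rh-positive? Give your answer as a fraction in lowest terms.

Tariq's father's ABO genotype from I^A I^B × I^A i: 1/4 I^A I^A, 1/4 I^A I^B, 1/4 I^A i, 1/4 I^B i.
Crossing each possibility with the mother I^A I^B and summing P(type A): 1/4·1/2 + 1/4·1/4 + 1/4·1/2 + 1/4·1/4 = 3/8.
Similarly for Rh via the father's Rh distribution: P(Rh+) = 3/4.
Independent loci: 3/8 × 3/4 = 9/32.

9/32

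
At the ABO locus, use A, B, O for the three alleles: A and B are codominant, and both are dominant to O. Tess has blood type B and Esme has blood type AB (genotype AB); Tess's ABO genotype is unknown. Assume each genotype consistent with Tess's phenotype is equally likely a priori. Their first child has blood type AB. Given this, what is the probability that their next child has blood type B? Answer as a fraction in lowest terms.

1/2

Possible genotypes: Tess ∈ {BB, BO}; Esme ∈ {AB}.
Weight each parental genotype pair by prior × P(type-AB child):
  BB × AB: posterior weight 2/3; P(next child type B) = 1/2.
  BO × AB: posterior weight 1/3; P(next child type B) = 1/2.
Weighted sum = 1/2.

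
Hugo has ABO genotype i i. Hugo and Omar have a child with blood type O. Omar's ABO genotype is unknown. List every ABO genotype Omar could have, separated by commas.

I^A i, I^B i, i i

For each candidate genotype of Omar, check whether crossing it with i i can produce every observed child phenotype.
  I^A I^A → possible child types {A} ✗
  I^A I^B → possible child types {A, B} ✗
  I^A i → possible child types {O, A} ✓
  I^B I^B → possible child types {B} ✗
  I^B i → possible child types {O, B} ✓
  i i → possible child types {O} ✓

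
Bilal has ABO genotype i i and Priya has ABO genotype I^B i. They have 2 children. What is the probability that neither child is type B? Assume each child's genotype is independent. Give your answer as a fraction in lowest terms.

1/4

ABO cross i i × I^B i → 1/2 O, 1/2 B.
So P(type B) = 1/2 per child.
P(not type B) = 1/2 for one child; (1/2)^2 = 1/4.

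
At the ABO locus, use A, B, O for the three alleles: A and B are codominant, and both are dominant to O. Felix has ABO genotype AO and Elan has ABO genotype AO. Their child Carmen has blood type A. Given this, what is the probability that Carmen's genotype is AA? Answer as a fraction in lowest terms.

Cross AO × AO → 1/4 AA, 1/2 AO, 1/4 OO.
Type-A genotypes among offspring: AA (1/4), AO (1/2); total 3/4.
P(AA | type A) = (1/4) / (3/4) = 1/3.

1/3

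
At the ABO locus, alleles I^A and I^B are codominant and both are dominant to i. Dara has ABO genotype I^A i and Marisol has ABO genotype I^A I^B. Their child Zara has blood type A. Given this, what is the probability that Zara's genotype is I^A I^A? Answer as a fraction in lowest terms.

1/2

Cross I^A i × I^A I^B → 1/4 I^A I^A, 1/4 I^A I^B, 1/4 I^A i, 1/4 I^B i.
Type-A genotypes among offspring: I^A I^A (1/4), I^A i (1/4); total 1/2.
P(I^A I^A | type A) = (1/4) / (1/2) = 1/2.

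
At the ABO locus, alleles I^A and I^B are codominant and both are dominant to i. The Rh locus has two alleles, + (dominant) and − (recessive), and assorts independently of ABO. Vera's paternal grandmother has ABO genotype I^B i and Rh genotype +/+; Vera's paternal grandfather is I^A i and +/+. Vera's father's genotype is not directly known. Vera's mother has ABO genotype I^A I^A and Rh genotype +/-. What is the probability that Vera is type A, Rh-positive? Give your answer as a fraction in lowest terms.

Vera's father's ABO genotype from I^B i × I^A i: 1/4 I^A I^B, 1/4 I^A i, 1/4 I^B i, 1/4 i i.
Crossing each possibility with the mother I^A I^A and summing P(type A): 1/4·1/2 + 1/4·1 + 1/4·1/2 + 1/4·1 = 3/4.
Similarly for Rh via the father's Rh distribution: P(Rh+) = 1.
Independent loci: 3/4 × 1 = 3/4.

3/4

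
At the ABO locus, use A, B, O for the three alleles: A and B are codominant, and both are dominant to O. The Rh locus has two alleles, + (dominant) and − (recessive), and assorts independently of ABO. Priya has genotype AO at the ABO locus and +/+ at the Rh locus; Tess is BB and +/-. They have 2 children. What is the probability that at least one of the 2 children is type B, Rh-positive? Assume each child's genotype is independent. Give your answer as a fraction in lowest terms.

3/4

ABO cross AO × BB → 1/2 B, 1/2 AB.
Rh cross +/+ × +/- → 1 Rh+; so P(type B, Rh-positive) = 1/2 × 1 = 1/2 per child.
P(none) = (1/2)^2 = 1/4; P(at least one) = 1 − 1/4 = 3/4.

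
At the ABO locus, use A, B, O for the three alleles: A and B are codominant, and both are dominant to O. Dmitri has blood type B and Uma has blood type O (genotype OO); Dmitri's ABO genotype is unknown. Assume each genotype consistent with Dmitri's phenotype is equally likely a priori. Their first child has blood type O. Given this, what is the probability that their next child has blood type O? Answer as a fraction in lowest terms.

Possible genotypes: Dmitri ∈ {BB, BO}; Uma ∈ {OO}.
Weight each parental genotype pair by prior × P(type-O child):
  BO × OO: posterior weight 1; P(next child type O) = 1/2.
Weighted sum = 1/2.

1/2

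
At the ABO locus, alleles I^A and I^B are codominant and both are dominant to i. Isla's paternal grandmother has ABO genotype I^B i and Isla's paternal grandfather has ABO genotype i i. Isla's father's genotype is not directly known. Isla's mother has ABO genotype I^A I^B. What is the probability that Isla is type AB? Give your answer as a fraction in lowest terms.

1/8

Isla's father's ABO genotype from I^B i × i i: 1/2 I^B i, 1/2 i i.
Crossing each possibility with the mother I^A I^B and summing P(type AB): 1/2·1/4 + 1/2·0 = 1/8.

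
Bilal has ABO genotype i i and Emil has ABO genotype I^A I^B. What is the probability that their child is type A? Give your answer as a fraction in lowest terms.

ABO cross i i × I^A I^B → offspring phenotypes: 1/2 A, 1/2 B.
So P(type A) = 1/2.

1/2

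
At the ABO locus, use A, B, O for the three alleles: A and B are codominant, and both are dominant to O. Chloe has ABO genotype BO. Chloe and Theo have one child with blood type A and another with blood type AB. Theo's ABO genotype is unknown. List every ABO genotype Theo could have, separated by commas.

For each candidate genotype of Theo, check whether crossing it with BO can produce every observed child phenotype.
  AA → possible child types {A, AB} ✓
  AB → possible child types {A, B, AB} ✓
  AO → possible child types {O, A, B, AB} ✓
  BB → possible child types {B} ✗
  BO → possible child types {O, B} ✗
  OO → possible child types {O, B} ✗

AA, AB, AO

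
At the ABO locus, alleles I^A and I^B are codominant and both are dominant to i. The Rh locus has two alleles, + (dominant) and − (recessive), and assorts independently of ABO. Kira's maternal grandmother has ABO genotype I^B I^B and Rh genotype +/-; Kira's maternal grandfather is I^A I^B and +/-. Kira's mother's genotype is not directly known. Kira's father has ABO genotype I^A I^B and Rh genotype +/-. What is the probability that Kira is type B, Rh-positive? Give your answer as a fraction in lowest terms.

Kira's mother's ABO genotype from I^B I^B × I^A I^B: 1/2 I^A I^B, 1/2 I^B I^B.
Crossing each possibility with the father I^A I^B and summing P(type B): 1/2·1/4 + 1/2·1/2 = 3/8.
Similarly for Rh via the mother's Rh distribution: P(Rh+) = 3/4.
Independent loci: 3/8 × 3/4 = 9/32.

9/32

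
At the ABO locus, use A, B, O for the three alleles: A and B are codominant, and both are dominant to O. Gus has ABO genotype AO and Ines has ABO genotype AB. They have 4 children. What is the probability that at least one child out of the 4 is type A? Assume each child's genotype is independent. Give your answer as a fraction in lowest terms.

15/16

ABO cross AO × AB → 1/2 A, 1/4 B, 1/4 AB.
So P(type A) = 1/2 per child.
P(none) = (1/2)^4 = 1/16; P(at least one) = 1 − 1/16 = 15/16.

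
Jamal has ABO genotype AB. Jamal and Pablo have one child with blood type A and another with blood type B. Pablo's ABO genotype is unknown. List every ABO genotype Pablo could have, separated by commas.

AB, AO, BO, OO

For each candidate genotype of Pablo, check whether crossing it with AB can produce every observed child phenotype.
  AA → possible child types {A, AB} ✗
  AB → possible child types {A, B, AB} ✓
  AO → possible child types {A, B, AB} ✓
  BB → possible child types {B, AB} ✗
  BO → possible child types {A, B, AB} ✓
  OO → possible child types {A, B} ✓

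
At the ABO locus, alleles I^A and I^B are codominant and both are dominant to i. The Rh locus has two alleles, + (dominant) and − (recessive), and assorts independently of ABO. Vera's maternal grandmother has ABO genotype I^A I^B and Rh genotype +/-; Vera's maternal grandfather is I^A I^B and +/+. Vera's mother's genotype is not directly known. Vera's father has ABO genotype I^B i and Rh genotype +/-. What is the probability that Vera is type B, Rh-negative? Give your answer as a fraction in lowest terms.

Vera's mother's ABO genotype from I^A I^B × I^A I^B: 1/4 I^A I^A, 1/2 I^A I^B, 1/4 I^B I^B.
Crossing each possibility with the father I^B i and summing P(type B): 1/4·0 + 1/2·1/2 + 1/4·1 = 1/2.
Similarly for Rh via the mother's Rh distribution: P(Rh-) = 1/8.
Independent loci: 1/2 × 1/8 = 1/16.

1/16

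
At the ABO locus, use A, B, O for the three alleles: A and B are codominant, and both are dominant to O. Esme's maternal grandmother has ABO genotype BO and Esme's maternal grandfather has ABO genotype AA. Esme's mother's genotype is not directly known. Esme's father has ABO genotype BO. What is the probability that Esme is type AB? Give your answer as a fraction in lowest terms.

1/4

Esme's mother's ABO genotype from BO × AA: 1/2 AB, 1/2 AO.
Crossing each possibility with the father BO and summing P(type AB): 1/2·1/4 + 1/2·1/4 = 1/4.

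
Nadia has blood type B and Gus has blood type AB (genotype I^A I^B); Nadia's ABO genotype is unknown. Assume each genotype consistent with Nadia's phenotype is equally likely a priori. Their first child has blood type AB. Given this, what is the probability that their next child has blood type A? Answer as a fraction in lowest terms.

Possible genotypes: Nadia ∈ {I^B I^B, I^B i}; Gus ∈ {I^A I^B}.
Weight each parental genotype pair by prior × P(type-AB child):
  I^B I^B × I^A I^B: posterior weight 2/3; P(next child type A) = 0.
  I^B i × I^A I^B: posterior weight 1/3; P(next child type A) = 1/4.
Weighted sum = 1/12.

1/12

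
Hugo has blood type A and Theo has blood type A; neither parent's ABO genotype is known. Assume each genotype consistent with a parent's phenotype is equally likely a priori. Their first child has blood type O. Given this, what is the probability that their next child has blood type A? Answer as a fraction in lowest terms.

3/4

Possible genotypes: Hugo ∈ {I^A I^A, I^A i}; Theo ∈ {I^A I^A, I^A i}.
Weight each parental genotype pair by prior × P(type-O child):
  I^A i × I^A i: posterior weight 1; P(next child type A) = 3/4.
Weighted sum = 3/4.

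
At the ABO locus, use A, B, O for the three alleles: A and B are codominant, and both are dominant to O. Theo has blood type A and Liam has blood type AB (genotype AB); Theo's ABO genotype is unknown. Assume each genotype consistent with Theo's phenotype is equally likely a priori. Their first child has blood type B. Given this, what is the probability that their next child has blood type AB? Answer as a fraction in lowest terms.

Possible genotypes: Theo ∈ {AA, AO}; Liam ∈ {AB}.
Weight each parental genotype pair by prior × P(type-B child):
  AO × AB: posterior weight 1; P(next child type AB) = 1/4.
Weighted sum = 1/4.

1/4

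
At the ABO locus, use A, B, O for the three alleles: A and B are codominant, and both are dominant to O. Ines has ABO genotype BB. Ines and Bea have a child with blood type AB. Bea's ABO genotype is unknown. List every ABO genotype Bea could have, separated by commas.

AA, AB, AO

For each candidate genotype of Bea, check whether crossing it with BB can produce every observed child phenotype.
  AA → possible child types {AB} ✓
  AB → possible child types {B, AB} ✓
  AO → possible child types {B, AB} ✓
  BB → possible child types {B} ✗
  BO → possible child types {B} ✗
  OO → possible child types {B} ✗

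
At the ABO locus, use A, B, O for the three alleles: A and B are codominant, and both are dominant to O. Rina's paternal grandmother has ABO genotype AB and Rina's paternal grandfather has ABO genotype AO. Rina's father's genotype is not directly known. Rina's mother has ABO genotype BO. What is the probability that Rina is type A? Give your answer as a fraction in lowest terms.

Rina's father's ABO genotype from AB × AO: 1/4 AA, 1/4 AB, 1/4 AO, 1/4 BO.
Crossing each possibility with the mother BO and summing P(type A): 1/4·1/2 + 1/4·1/4 + 1/4·1/4 + 1/4·0 = 1/4.

1/4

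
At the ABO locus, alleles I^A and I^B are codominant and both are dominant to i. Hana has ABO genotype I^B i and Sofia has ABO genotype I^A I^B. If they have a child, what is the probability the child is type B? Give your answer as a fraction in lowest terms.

ABO cross I^B i × I^A I^B → offspring phenotypes: 1/4 A, 1/2 B, 1/4 AB.
So P(type B) = 1/2.

1/2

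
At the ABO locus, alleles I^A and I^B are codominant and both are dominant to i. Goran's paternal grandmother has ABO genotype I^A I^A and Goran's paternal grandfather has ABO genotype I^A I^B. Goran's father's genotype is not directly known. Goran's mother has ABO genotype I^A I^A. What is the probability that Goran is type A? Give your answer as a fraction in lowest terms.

Goran's father's ABO genotype from I^A I^A × I^A I^B: 1/2 I^A I^A, 1/2 I^A I^B.
Crossing each possibility with the mother I^A I^A and summing P(type A): 1/2·1 + 1/2·1/2 = 3/4.

3/4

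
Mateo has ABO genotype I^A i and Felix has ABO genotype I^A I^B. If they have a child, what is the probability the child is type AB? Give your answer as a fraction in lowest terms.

ABO cross I^A i × I^A I^B → offspring phenotypes: 1/2 A, 1/4 B, 1/4 AB.
So P(type AB) = 1/4.

1/4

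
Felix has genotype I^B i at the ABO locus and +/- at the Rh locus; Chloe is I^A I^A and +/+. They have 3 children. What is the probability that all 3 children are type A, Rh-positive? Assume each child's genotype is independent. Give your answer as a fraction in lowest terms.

1/8

ABO cross I^B i × I^A I^A → 1/2 A, 1/2 AB.
Rh cross +/- × +/+ → 1 Rh+; so P(type A, Rh-positive) = 1/2 × 1 = 1/2 per child.
All 3 independent: (1/2)^3 = 1/8.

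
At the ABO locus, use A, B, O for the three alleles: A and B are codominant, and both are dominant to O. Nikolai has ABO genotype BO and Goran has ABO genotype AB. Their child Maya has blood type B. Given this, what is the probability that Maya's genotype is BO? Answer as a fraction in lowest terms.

1/2

Cross BO × AB → 1/4 AB, 1/4 AO, 1/4 BB, 1/4 BO.
Type-B genotypes among offspring: BB (1/4), BO (1/4); total 1/2.
P(BO | type B) = (1/4) / (1/2) = 1/2.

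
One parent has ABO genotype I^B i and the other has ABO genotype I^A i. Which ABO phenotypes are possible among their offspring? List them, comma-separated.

Gametes from I^B i × I^A i give offspring ABO genotypes I^A I^B, I^A i, I^B i, i i, i.e. phenotypes O, A, B, AB.

O, A, B, AB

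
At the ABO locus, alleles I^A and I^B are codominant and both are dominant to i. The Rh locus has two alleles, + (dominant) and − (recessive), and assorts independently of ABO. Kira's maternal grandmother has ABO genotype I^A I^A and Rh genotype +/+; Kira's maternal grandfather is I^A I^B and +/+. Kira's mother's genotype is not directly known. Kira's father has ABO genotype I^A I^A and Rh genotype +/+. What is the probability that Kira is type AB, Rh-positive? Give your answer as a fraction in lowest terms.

1/4

Kira's mother's ABO genotype from I^A I^A × I^A I^B: 1/2 I^A I^A, 1/2 I^A I^B.
Crossing each possibility with the father I^A I^A and summing P(type AB): 1/2·0 + 1/2·1/2 = 1/4.
Similarly for Rh via the mother's Rh distribution: P(Rh+) = 1.
Independent loci: 1/4 × 1 = 1/4.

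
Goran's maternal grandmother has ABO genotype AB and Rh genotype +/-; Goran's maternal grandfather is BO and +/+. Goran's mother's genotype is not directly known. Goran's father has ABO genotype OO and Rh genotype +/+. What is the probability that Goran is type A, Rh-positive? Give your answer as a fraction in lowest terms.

1/4

Goran's mother's ABO genotype from AB × BO: 1/4 AB, 1/4 AO, 1/4 BB, 1/4 BO.
Crossing each possibility with the father OO and summing P(type A): 1/4·1/2 + 1/4·1/2 + 1/4·0 + 1/4·0 = 1/4.
Similarly for Rh via the mother's Rh distribution: P(Rh+) = 1.
Independent loci: 1/4 × 1 = 1/4.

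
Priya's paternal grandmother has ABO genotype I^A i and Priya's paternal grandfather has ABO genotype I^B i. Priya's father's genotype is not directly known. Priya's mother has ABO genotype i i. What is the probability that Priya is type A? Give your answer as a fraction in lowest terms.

1/4

Priya's father's ABO genotype from I^A i × I^B i: 1/4 I^A I^B, 1/4 I^A i, 1/4 I^B i, 1/4 i i.
Crossing each possibility with the mother i i and summing P(type A): 1/4·1/2 + 1/4·1/2 + 1/4·0 + 1/4·0 = 1/4.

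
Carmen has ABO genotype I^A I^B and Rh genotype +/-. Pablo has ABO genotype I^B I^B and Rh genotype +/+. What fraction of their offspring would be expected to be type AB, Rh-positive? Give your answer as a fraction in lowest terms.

1/2

ABO cross I^A I^B × I^B I^B → offspring phenotypes: 1/2 B, 1/2 AB.
Rh cross +/- × +/+ → 1 Rh+.
Independent loci: P(type AB, Rh-positive) = 1/2 × 1 = 1/2.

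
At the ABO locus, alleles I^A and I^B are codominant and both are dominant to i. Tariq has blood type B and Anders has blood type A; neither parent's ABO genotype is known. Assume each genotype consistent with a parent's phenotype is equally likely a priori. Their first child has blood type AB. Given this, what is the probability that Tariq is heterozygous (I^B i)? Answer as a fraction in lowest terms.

Possible genotypes: Tariq ∈ {I^B I^B, I^B i}; Anders ∈ {I^A I^A, I^A i}.
Weight each parental genotype pair by prior × P(type-AB child):
  I^B I^B × I^A I^A: posterior weight 4/9.
  I^B I^B × I^A i: posterior weight 2/9.
  I^B i × I^A I^A: posterior weight 2/9.
  I^B i × I^A i: posterior weight 1/9.
Sum the posterior weight over pairs where Tariq is I^B i: 1/3.

1/3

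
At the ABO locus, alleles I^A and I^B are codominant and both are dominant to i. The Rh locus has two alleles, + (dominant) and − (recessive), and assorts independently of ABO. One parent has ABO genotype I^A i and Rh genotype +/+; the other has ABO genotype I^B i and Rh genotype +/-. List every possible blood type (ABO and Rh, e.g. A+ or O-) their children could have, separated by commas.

Gametes from I^A i × I^B i give offspring ABO genotypes I^A I^B, I^A i, I^B i, i i, i.e. phenotypes O, A, B, AB.
Rh cross +/+ × +/- → phenotypes Rh+.
Combining independently: O+, A+, B+, AB+.

O+, A+, B+, AB+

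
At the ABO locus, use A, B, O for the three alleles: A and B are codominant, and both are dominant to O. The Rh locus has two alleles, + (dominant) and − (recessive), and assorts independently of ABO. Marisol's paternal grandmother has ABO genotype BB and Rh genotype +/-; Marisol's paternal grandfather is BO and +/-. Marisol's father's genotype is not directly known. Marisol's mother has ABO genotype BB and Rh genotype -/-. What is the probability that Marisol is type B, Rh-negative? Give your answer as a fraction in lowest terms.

Marisol's father's ABO genotype from BB × BO: 1/2 BB, 1/2 BO.
Crossing each possibility with the mother BB and summing P(type B): 1/2·1 + 1/2·1 = 1.
Similarly for Rh via the father's Rh distribution: P(Rh-) = 1/2.
Independent loci: 1 × 1/2 = 1/2.

1/2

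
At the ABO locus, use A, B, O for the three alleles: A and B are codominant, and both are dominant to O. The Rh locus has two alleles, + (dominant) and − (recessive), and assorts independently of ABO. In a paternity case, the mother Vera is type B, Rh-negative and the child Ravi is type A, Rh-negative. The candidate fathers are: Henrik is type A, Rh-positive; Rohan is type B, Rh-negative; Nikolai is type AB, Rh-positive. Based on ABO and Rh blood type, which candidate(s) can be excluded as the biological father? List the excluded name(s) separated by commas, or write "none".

Rohan

A candidate is excluded only if no genotype consistent with his phenotype could produce a type A, Rh-negative child with a type B, Rh-negative mother.
Rohan (type B, Rh-): no genotype consistent with that phenotype can produce a type-A Rh- child with a type-B mother.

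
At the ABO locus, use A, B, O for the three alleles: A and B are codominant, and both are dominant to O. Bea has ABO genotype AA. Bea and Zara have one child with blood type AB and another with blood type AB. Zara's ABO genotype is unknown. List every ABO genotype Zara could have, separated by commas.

AB, BB, BO

For each candidate genotype of Zara, check whether crossing it with AA can produce every observed child phenotype.
  AA → possible child types {A} ✗
  AB → possible child types {A, AB} ✓
  AO → possible child types {A} ✗
  BB → possible child types {AB} ✓
  BO → possible child types {A, AB} ✓
  OO → possible child types {A} ✗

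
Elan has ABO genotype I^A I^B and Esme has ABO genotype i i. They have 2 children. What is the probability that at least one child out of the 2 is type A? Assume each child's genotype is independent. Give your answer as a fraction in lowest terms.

ABO cross I^A I^B × i i → 1/2 A, 1/2 B.
So P(type A) = 1/2 per child.
P(none) = (1/2)^2 = 1/4; P(at least one) = 1 − 1/4 = 3/4.

3/4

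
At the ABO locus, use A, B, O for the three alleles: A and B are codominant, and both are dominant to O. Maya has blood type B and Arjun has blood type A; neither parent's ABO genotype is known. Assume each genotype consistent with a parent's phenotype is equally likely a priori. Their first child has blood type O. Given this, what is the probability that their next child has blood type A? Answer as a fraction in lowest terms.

1/4

Possible genotypes: Maya ∈ {BB, BO}; Arjun ∈ {AA, AO}.
Weight each parental genotype pair by prior × P(type-O child):
  BO × AO: posterior weight 1; P(next child type A) = 1/4.
Weighted sum = 1/4.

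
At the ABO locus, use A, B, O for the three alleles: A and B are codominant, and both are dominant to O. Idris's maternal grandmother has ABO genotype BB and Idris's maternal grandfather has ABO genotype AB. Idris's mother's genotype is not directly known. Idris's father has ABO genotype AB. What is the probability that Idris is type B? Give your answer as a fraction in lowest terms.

3/8

Idris's mother's ABO genotype from BB × AB: 1/2 AB, 1/2 BB.
Crossing each possibility with the father AB and summing P(type B): 1/2·1/4 + 1/2·1/2 = 3/8.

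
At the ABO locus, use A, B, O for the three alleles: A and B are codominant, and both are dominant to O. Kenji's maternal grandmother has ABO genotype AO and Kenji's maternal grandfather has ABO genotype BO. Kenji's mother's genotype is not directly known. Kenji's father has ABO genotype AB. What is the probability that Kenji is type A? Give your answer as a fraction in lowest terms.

Kenji's mother's ABO genotype from AO × BO: 1/4 AB, 1/4 AO, 1/4 BO, 1/4 OO.
Crossing each possibility with the father AB and summing P(type A): 1/4·1/4 + 1/4·1/2 + 1/4·1/4 + 1/4·1/2 = 3/8.

3/8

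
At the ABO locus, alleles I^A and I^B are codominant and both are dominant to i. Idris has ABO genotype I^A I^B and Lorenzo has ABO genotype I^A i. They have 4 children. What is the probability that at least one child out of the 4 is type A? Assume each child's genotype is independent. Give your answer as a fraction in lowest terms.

ABO cross I^A I^B × I^A i → 1/2 A, 1/4 B, 1/4 AB.
So P(type A) = 1/2 per child.
P(none) = (1/2)^4 = 1/16; P(at least one) = 1 − 1/16 = 15/16.

15/16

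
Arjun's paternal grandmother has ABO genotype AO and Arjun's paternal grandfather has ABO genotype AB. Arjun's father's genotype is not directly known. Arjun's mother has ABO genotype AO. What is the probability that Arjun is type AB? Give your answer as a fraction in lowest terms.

1/8

Arjun's father's ABO genotype from AO × AB: 1/4 AA, 1/4 AB, 1/4 AO, 1/4 BO.
Crossing each possibility with the mother AO and summing P(type AB): 1/4·0 + 1/4·1/4 + 1/4·0 + 1/4·1/4 = 1/8.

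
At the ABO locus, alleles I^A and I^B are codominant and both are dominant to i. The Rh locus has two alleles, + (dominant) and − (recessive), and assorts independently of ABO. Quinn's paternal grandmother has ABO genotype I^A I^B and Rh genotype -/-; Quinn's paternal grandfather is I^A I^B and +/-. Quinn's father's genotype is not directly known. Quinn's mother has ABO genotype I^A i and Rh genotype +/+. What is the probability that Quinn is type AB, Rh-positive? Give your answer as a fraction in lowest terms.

Quinn's father's ABO genotype from I^A I^B × I^A I^B: 1/4 I^A I^A, 1/2 I^A I^B, 1/4 I^B I^B.
Crossing each possibility with the mother I^A i and summing P(type AB): 1/4·0 + 1/2·1/4 + 1/4·1/2 = 1/4.
Similarly for Rh via the father's Rh distribution: P(Rh+) = 1.
Independent loci: 1/4 × 1 = 1/4.

1/4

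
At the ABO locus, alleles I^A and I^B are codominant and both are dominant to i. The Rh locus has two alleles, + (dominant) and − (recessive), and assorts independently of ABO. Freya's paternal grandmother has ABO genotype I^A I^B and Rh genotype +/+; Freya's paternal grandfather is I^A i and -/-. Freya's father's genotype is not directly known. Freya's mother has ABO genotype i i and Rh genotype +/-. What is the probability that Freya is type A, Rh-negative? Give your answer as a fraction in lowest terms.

Freya's father's ABO genotype from I^A I^B × I^A i: 1/4 I^A I^A, 1/4 I^A I^B, 1/4 I^A i, 1/4 I^B i.
Crossing each possibility with the mother i i and summing P(type A): 1/4·1 + 1/4·1/2 + 1/4·1/2 + 1/4·0 = 1/2.
Similarly for Rh via the father's Rh distribution: P(Rh-) = 1/4.
Independent loci: 1/2 × 1/4 = 1/8.

1/8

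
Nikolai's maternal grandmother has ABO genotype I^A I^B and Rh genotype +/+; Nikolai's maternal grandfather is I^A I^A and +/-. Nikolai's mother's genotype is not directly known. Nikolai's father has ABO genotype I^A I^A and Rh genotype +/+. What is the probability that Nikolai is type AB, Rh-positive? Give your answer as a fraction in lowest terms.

Nikolai's mother's ABO genotype from I^A I^B × I^A I^A: 1/2 I^A I^A, 1/2 I^A I^B.
Crossing each possibility with the father I^A I^A and summing P(type AB): 1/2·0 + 1/2·1/2 = 1/4.
Similarly for Rh via the mother's Rh distribution: P(Rh+) = 1.
Independent loci: 1/4 × 1 = 1/4.

1/4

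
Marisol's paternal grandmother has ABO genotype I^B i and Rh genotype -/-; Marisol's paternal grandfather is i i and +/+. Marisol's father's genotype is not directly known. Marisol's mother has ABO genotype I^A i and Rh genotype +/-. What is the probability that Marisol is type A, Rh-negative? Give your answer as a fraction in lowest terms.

Marisol's father's ABO genotype from I^B i × i i: 1/2 I^B i, 1/2 i i.
Crossing each possibility with the mother I^A i and summing P(type A): 1/2·1/4 + 1/2·1/2 = 3/8.
Similarly for Rh via the father's Rh distribution: P(Rh-) = 1/4.
Independent loci: 3/8 × 1/4 = 3/32.

3/32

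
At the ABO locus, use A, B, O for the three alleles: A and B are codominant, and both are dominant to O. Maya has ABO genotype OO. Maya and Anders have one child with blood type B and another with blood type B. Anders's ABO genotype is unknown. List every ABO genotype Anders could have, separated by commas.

AB, BB, BO

For each candidate genotype of Anders, check whether crossing it with OO can produce every observed child phenotype.
  AA → possible child types {A} ✗
  AB → possible child types {A, B} ✓
  AO → possible child types {O, A} ✗
  BB → possible child types {B} ✓
  BO → possible child types {O, B} ✓
  OO → possible child types {O} ✗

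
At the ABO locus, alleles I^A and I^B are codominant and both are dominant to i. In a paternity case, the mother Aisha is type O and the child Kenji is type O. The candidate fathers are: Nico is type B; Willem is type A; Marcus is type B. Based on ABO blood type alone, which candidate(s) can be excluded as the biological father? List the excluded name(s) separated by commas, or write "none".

none

A candidate is excluded only if no genotype consistent with his phenotype could produce a type O child with a type O mother.
Every candidate has at least one consistent genotype combination, so none can be excluded.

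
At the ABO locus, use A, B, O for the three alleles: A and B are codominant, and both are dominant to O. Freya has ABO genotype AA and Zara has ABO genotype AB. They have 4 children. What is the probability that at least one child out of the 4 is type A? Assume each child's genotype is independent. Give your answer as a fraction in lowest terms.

ABO cross AA × AB → 1/2 A, 1/2 AB.
So P(type A) = 1/2 per child.
P(none) = (1/2)^4 = 1/16; P(at least one) = 1 − 1/16 = 15/16.

15/16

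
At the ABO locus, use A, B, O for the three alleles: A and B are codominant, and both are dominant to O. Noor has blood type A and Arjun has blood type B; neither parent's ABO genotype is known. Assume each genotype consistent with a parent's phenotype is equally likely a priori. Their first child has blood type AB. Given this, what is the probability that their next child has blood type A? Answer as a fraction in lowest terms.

Possible genotypes: Noor ∈ {AA, AO}; Arjun ∈ {BB, BO}.
Weight each parental genotype pair by prior × P(type-AB child):
  AA × BB: posterior weight 4/9; P(next child type A) = 0.
  AA × BO: posterior weight 2/9; P(next child type A) = 1/2.
  AO × BB: posterior weight 2/9; P(next child type A) = 0.
  AO × BO: posterior weight 1/9; P(next child type A) = 1/4.
Weighted sum = 5/36.

5/36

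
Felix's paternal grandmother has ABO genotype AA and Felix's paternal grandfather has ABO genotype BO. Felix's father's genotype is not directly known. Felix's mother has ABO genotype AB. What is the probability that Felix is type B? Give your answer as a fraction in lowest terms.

1/4

Felix's father's ABO genotype from AA × BO: 1/2 AB, 1/2 AO.
Crossing each possibility with the mother AB and summing P(type B): 1/2·1/4 + 1/2·1/4 = 1/4.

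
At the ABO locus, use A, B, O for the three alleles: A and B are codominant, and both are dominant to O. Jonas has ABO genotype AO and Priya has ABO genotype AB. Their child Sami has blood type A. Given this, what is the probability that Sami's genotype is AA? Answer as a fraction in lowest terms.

Cross AO × AB → 1/4 AA, 1/4 AB, 1/4 AO, 1/4 BO.
Type-A genotypes among offspring: AA (1/4), AO (1/4); total 1/2.
P(AA | type A) = (1/4) / (1/2) = 1/2.

1/2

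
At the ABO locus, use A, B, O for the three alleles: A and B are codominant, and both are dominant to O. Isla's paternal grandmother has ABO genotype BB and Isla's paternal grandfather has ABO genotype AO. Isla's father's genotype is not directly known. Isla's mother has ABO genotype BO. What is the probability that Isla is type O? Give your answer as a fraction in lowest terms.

Isla's father's ABO genotype from BB × AO: 1/2 AB, 1/2 BO.
Crossing each possibility with the mother BO and summing P(type O): 1/2·0 + 1/2·1/4 = 1/8.

1/8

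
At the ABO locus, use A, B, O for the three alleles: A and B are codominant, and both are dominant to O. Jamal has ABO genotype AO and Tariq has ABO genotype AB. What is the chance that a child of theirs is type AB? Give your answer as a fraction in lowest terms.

1/4

ABO cross AO × AB → offspring phenotypes: 1/2 A, 1/4 B, 1/4 AB.
So P(type AB) = 1/4.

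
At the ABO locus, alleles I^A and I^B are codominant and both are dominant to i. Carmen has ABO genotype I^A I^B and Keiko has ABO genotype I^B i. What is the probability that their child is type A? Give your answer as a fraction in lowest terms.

ABO cross I^A I^B × I^B i → offspring phenotypes: 1/4 A, 1/2 B, 1/4 AB.
So P(type A) = 1/4.

1/4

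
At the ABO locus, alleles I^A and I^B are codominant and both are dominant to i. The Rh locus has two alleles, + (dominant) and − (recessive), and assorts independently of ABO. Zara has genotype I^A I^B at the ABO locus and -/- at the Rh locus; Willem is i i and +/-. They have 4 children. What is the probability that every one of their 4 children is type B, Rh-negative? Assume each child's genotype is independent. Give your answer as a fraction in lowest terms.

ABO cross I^A I^B × i i → 1/2 A, 1/2 B.
Rh cross -/- × +/- → 1/2 Rh+, 1/2 Rh-; so P(type B, Rh-negative) = 1/2 × 1/2 = 1/4 per child.
All 4 independent: (1/4)^4 = 1/256.

1/256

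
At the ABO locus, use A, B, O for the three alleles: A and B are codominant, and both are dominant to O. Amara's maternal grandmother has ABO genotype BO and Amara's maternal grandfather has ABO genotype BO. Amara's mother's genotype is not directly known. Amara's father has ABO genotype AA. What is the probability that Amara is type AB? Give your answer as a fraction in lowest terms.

Amara's mother's ABO genotype from BO × BO: 1/4 BB, 1/2 BO, 1/4 OO.
Crossing each possibility with the father AA and summing P(type AB): 1/4·1 + 1/2·1/2 + 1/4·0 = 1/2.

1/2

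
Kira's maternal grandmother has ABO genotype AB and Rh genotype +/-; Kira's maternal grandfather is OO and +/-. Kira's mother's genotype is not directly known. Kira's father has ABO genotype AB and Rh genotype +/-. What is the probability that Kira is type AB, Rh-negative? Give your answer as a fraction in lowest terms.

1/16

Kira's mother's ABO genotype from AB × OO: 1/2 AO, 1/2 BO.
Crossing each possibility with the father AB and summing P(type AB): 1/2·1/4 + 1/2·1/4 = 1/4.
Similarly for Rh via the mother's Rh distribution: P(Rh-) = 1/4.
Independent loci: 1/4 × 1/4 = 1/16.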